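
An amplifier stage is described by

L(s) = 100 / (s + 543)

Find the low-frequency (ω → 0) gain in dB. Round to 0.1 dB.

L(0) = 100 / 543 ≈ 0.18416
20 log₁₀(0.18416) ≈ -14.70 dB

-14.7 dB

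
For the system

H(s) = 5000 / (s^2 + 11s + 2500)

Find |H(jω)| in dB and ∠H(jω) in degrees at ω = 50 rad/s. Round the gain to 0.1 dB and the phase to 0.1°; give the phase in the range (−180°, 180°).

19.2 dB, -90.0°

At s = jω = j50:
quadratic: (j50)² + 11·j50 + 2500 = 0 + j550 → |·| ≈ 550, ∠ ≈ 90.00°
|H| = 5000 / 550 ≈ 9.0909
Gain = 20 log₁₀(9.0909) ≈ 19.17 dB
∠H = 0.00° − 90.00° = -90.00°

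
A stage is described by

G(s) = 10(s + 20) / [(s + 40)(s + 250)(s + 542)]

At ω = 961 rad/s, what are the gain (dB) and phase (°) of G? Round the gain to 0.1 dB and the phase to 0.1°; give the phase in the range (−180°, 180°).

At s = jω = j961:
zero (s+20): 20 + j961 → |·| = √(20²+961²) = √923921 ≈ 961.21, ∠ = arctan(961/20) ≈ 88.81°
pole (s+40): 40 + j961 → |·| = √(40²+961²) = √925121 ≈ 961.83, ∠ = arctan(961/40) ≈ 87.62°
pole (s+250): 250 + j961 → |·| = √(250²+961²) = √986021 ≈ 992.99, ∠ = arctan(961/250) ≈ 75.42°
pole (s+542): 542 + j961 → |·| = √(542²+961²) = √1217285 ≈ 1103.3, ∠ = arctan(961/542) ≈ 60.58°
|G| = 10 · 961.21 / 1.0537e+09 ≈ 9.1222e-06
Gain = 20 log₁₀(9.1222e-06) ≈ -100.80 dB
∠G = 88.81° − 223.62° = -134.81°

-100.8 dB, -134.8°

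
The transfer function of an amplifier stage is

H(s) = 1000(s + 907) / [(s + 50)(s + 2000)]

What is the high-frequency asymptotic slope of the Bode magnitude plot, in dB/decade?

Each pole contributes −20 dB/decade at high frequency; each zero contributes +20 dB/decade.
Net: 1 zero(s) − 2 pole(s) → -20 dB/decade.

-20 dB/decade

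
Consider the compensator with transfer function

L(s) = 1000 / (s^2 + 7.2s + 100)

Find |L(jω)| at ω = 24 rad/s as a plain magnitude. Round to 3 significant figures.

1.97

At s = jω = j24:
quadratic: (j24)² + 7.2·j24 + 100 = -476 + j172.8 → |·| ≈ 506.39, ∠ ≈ 160.05°
|L| = 1000 / 506.39 ≈ 1.9748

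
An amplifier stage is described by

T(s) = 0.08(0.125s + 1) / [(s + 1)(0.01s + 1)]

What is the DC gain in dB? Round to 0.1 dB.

-21.9 dB

T(0) = 0.08 · 1 / 1 = 0.08
20 log₁₀(0.08) ≈ -21.94 dB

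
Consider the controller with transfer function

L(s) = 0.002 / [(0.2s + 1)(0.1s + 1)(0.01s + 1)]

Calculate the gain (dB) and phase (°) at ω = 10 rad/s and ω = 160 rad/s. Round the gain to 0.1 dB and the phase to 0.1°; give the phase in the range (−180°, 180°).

At ω = 10 rad/s:
pole (1 + j10·0.2) = 1 + j2 → |·| ≈ 2.2361, ∠ ≈ 63.43°
pole (1 + j10·0.1) = 1 + j1 → |·| ≈ 1.4142, ∠ ≈ 45.00°
pole (1 + j10·0.01) = 1 + j0.1 → |·| ≈ 1.005, ∠ ≈ 5.71°
|L| = 0.002 · 1 / (2.2361 · 1.4142 · 1.005) ≈ 0.00062931
Gain = 20 log₁₀(0.00062931) ≈ -64.02 dB
∠L = (0°) − (63.43° + 45.00° + 5.71°) = -114.14°

At ω = 160 rad/s:
pole (1 + j160·0.2) = 1 + j32 → |·| ≈ 32.016, ∠ ≈ 88.21°
pole (1 + j160·0.1) = 1 + j16 → |·| ≈ 16.031, ∠ ≈ 86.42°
pole (1 + j160·0.01) = 1 + j1.6 → |·| ≈ 1.8868, ∠ ≈ 57.99°
|L| = 0.002 · 1 / (32.016 · 16.031 · 1.8868) ≈ 2.0653e-06
Gain = 20 log₁₀(2.0653e-06) ≈ -113.70 dB
∠L = (0°) − (88.21° + 86.42° + 57.99°) = -232.62° ≡ 127.38° (principal value)

ω = 10: -64.0 dB, -114.1°; ω = 160: -113.7 dB, 127.4°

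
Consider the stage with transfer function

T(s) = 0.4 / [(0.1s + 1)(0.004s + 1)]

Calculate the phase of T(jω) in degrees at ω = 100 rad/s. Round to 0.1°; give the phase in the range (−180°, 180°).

At ω = 100 rad/s:
pole (1 + j100·0.1) = 1 + j10 → |·| ≈ 10.05, ∠ ≈ 84.29°
pole (1 + j100·0.004) = 1 + j0.4 → |·| ≈ 1.077, ∠ ≈ 21.80°
∠T = (0°) − (84.29° + 21.80°) = -106.09°

-106.1°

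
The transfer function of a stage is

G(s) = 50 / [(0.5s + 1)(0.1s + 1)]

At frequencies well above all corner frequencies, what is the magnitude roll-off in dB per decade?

-40 dB/decade

Each pole contributes −20 dB/decade at high frequency; each zero contributes +20 dB/decade.
Net: 0 zero(s) − 2 pole(s) → -40 dB/decade.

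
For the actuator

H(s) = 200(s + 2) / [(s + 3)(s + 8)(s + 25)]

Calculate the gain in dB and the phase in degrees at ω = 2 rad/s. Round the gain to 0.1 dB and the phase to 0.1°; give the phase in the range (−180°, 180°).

At s = jω = j2:
zero (s+2): 2 + j2 → |·| = √(2²+2²) = √8 ≈ 2.8284, ∠ = arctan(2/2) ≈ 45.00°
pole (s+3): 3 + j2 → |·| = √(3²+2²) = √13 ≈ 3.6056, ∠ = arctan(2/3) ≈ 33.69°
pole (s+8): 8 + j2 → |·| = √(8²+2²) = √68 ≈ 8.2462, ∠ = arctan(2/8) ≈ 14.04°
pole (s+25): 25 + j2 → |·| = √(25²+2²) = √629 ≈ 25.08, ∠ = arctan(2/25) ≈ 4.57°
|H| = 200 · 2.8284 / 745.69 ≈ 0.7586
Gain = 20 log₁₀(0.7586) ≈ -2.40 dB
∠H = 45.00° − 52.30° = -7.30°

-2.4 dB, -7.3°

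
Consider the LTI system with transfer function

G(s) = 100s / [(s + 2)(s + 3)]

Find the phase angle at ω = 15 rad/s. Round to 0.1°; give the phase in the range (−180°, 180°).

At s = jω = j15:
zero at origin: s = j15 → |·| = 15, ∠ = 90.00°
pole (s+2): 2 + j15 → |·| = √(2²+15²) = √229 ≈ 15.133, ∠ = arctan(15/2) ≈ 82.41°
pole (s+3): 3 + j15 → |·| = √(3²+15²) = √234 ≈ 15.297, ∠ = arctan(15/3) ≈ 78.69°
∠G = 90.00° − 161.10° = -71.10°

-71.1°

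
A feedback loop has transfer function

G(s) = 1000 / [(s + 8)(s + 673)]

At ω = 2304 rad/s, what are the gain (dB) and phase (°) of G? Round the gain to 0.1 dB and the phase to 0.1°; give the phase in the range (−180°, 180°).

-74.9 dB, -163.5°

At s = jω = j2304:
pole (s+8): 8 + j2304 → |·| = √(8²+2304²) = √5308480 ≈ 2304, ∠ = arctan(2304/8) ≈ 89.80°
pole (s+673): 673 + j2304 → |·| = √(673²+2304²) = √5761345 ≈ 2400.3, ∠ = arctan(2304/673) ≈ 73.72°
|G| = 1000 / 5.5303e+06 ≈ 0.00018082
Gain = 20 log₁₀(0.00018082) ≈ -74.86 dB
∠G = 0.00° − 163.52° = -163.52°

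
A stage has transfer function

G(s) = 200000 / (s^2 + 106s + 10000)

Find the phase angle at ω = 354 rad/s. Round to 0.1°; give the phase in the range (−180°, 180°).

At s = jω = j354:
quadratic: (j354)² + 106·j354 + 10000 = -115316 + j37524 → |·| ≈ 1.2127e+05, ∠ ≈ 161.98°
∠G = 0.00° − 161.98° = -161.98°

-162.0°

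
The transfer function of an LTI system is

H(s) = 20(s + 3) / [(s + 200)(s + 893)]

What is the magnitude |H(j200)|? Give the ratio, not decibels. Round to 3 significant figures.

At s = jω = j200:
zero (s+3): 3 + j200 → |·| = √(3²+200²) = √40009 ≈ 200.02, ∠ = arctan(200/3) ≈ 89.14°
pole (s+200): 200 + j200 → |·| = √(200²+200²) = √80000 ≈ 282.84, ∠ = arctan(200/200) ≈ 45.00°
pole (s+893): 893 + j200 → |·| = √(893²+200²) = √837449 ≈ 915.12, ∠ = arctan(200/893) ≈ 12.62°
|H| = 20 · 200.02 / 2.5883e+05 ≈ 0.015456

0.0155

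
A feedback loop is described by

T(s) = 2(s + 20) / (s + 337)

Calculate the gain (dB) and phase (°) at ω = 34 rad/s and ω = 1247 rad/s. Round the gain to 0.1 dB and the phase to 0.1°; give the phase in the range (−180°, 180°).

ω = 34: -12.7 dB, 53.8°; ω = 1247: 5.7 dB, 14.2°

At s = jω = j34:
zero (s+20): 20 + j34 → |·| = √(20²+34²) = √1556 ≈ 39.446, ∠ = arctan(34/20) ≈ 59.53°
pole (s+337): 337 + j34 → |·| = √(337²+34²) = √114725 ≈ 338.71, ∠ = arctan(34/337) ≈ 5.76°
|T| = 2 · 39.446 / 338.71 ≈ 0.23292
Gain = 20 log₁₀(0.23292) ≈ -12.66 dB
∠T = 59.53° − 5.76° = 53.77°

At s = jω = j1247:
zero (s+20): 20 + j1247 → |·| = √(20²+1247²) = √1555409 ≈ 1247.2, ∠ = arctan(1247/20) ≈ 89.08°
pole (s+337): 337 + j1247 → |·| = √(337²+1247²) = √1668578 ≈ 1291.7, ∠ = arctan(1247/337) ≈ 74.88°
|T| = 2 · 1247.2 / 1291.7 ≈ 1.9311
Gain = 20 log₁₀(1.9311) ≈ 5.72 dB
∠T = 89.08° − 74.88° = 14.20°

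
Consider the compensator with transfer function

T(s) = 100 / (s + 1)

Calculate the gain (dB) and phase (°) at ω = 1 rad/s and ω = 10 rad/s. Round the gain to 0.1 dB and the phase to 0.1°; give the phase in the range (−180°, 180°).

At s = jω = j1:
pole (s+1): 1 + j1 → |·| = √(1²+1²) = √2 ≈ 1.4142, ∠ = arctan(1/1) ≈ 45.00°
|T| = 100 / 1.4142 ≈ 70.711
Gain = 20 log₁₀(70.711) ≈ 36.99 dB
∠T = 0.00° − 45.00° = -45.00°

At s = jω = j10:
pole (s+1): 1 + j10 → |·| = √(1²+10²) = √101 ≈ 10.05, ∠ = arctan(10/1) ≈ 84.29°
|T| = 100 / 10.05 ≈ 9.9502
Gain = 20 log₁₀(9.9502) ≈ 19.96 dB
∠T = 0.00° − 84.29° = -84.29°

ω = 1: 37.0 dB, -45.0°; ω = 10: 20.0 dB, -84.3°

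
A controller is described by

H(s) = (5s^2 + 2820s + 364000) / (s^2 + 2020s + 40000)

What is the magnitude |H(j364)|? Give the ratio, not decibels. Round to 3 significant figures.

Substitute s = j364:
Numerator: 5(j364)^2 + 2820(j364) + 364000 = -298480 + j1026480
Denominator: (j364)^2 + 2020(j364) + 40000 = -92496 + j735280
|N| = √(298480² + 1026480²) ≈ 1.069e+06, ∠N ≈ 106.21°
|D| = √(92496² + 735280²) ≈ 7.4108e+05, ∠D ≈ 97.17°
|H| = 1.069e+06 / 7.4108e+05 ≈ 1.4425

1.44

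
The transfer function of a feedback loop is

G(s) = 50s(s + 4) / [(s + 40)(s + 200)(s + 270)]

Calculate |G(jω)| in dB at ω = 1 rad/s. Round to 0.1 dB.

-80.4 dB

At s = jω = j1:
zero (s+4): 4 + j1 → |·| = √(4²+1²) = √17 ≈ 4.1231, ∠ = arctan(1/4) ≈ 14.04°
zero at origin: s = j1 → |·| = 1, ∠ = 90.00°
pole (s+40): 40 + j1 → |·| = √(40²+1²) = √1601 ≈ 40.012, ∠ = arctan(1/40) ≈ 1.43°
pole (s+200): 200 + j1 → |·| = √(200²+1²) = √40001 ≈ 200, ∠ = arctan(1/200) ≈ 0.29°
pole (s+270): 270 + j1 → |·| = √(270²+1²) = √72901 ≈ 270, ∠ = arctan(1/270) ≈ 0.21°
|G| = 50 · 4.1231 / 2.1606e+06 ≈ 9.5416e-05
Gain = 20 log₁₀(9.5416e-05) ≈ -80.41 dB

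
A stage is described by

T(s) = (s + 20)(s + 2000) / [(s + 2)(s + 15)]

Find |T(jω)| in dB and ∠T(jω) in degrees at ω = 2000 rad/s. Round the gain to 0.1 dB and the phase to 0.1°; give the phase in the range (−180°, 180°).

At s = jω = j2000:
zero (s+20): 20 + j2000 → |·| = √(20²+2000²) = √4000400 ≈ 2000.1, ∠ = arctan(2000/20) ≈ 89.43°
zero (s+2000): 2000 + j2000 → |·| = √(2000²+2000²) = √8000000 ≈ 2828.4, ∠ = arctan(2000/2000) ≈ 45.00°
pole (s+2): 2 + j2000 → |·| = √(2²+2000²) = √4000004 ≈ 2000, ∠ = arctan(2000/2) ≈ 89.94°
pole (s+15): 15 + j2000 → |·| = √(15²+2000²) = √4000225 ≈ 2000.1, ∠ = arctan(2000/15) ≈ 89.57°
|T| = 1 · 5.6571e+06 / 4.0002e+06 ≈ 1.4142
Gain = 20 log₁₀(1.4142) ≈ 3.01 dB
∠T = 134.43° − 179.51° = -45.08°

3.0 dB, -45.1°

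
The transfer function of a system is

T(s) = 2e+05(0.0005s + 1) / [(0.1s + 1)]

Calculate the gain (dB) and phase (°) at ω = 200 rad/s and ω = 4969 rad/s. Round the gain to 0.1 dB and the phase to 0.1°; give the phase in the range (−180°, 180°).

ω = 200: 80.0 dB, -81.4°; ω = 4969: 60.7 dB, -21.8°

At ω = 200 rad/s:
zero (1 + j200·0.0005) = 1 + j0.1 → |·| ≈ 1.005, ∠ ≈ 5.71°
pole (1 + j200·0.1) = 1 + j20 → |·| ≈ 20.025, ∠ ≈ 87.14°
|T| = 2e+05 · 1.005 / (20.025) ≈ 10037
Gain = 20 log₁₀(10037) ≈ 80.03 dB
∠T = (5.71°) − (87.14°) = -81.43°

At ω = 4969 rad/s:
zero (1 + j4969·0.0005) = 1 + j2.4845 → |·| ≈ 2.6782, ∠ ≈ 68.08°
pole (1 + j4969·0.1) = 1 + j496.9 → |·| ≈ 496.9, ∠ ≈ 89.88°
|T| = 2e+05 · 2.6782 / (496.9) ≈ 1078
Gain = 20 log₁₀(1078) ≈ 60.65 dB
∠T = (68.08°) − (89.88°) = -21.80°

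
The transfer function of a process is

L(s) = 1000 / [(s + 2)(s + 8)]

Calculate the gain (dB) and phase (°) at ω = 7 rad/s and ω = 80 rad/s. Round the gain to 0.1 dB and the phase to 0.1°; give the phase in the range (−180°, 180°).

ω = 7: 22.2 dB, -115.2°; ω = 80: -16.2 dB, -172.9°

At s = jω = j7:
pole (s+2): 2 + j7 → |·| = √(2²+7²) = √53 ≈ 7.2801, ∠ = arctan(7/2) ≈ 74.05°
pole (s+8): 8 + j7 → |·| = √(8²+7²) = √113 ≈ 10.63, ∠ = arctan(7/8) ≈ 41.19°
|L| = 1000 / 77.387 ≈ 12.922
Gain = 20 log₁₀(12.922) ≈ 22.23 dB
∠L = 0.00° − 115.24° = -115.24°

At s = jω = j80:
pole (s+2): 2 + j80 → |·| = √(2²+80²) = √6404 ≈ 80.025, ∠ = arctan(80/2) ≈ 88.57°
pole (s+8): 8 + j80 → |·| = √(8²+80²) = √6464 ≈ 80.399, ∠ = arctan(80/8) ≈ 84.29°
|L| = 1000 / 6433.9 ≈ 0.15543
Gain = 20 log₁₀(0.15543) ≈ -16.17 dB
∠L = 0.00° − 172.86° = -172.86°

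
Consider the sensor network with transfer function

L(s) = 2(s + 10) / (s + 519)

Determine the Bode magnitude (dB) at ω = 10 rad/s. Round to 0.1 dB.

At s = jω = j10:
zero (s+10): 10 + j10 → |·| = √(10²+10²) = √200 ≈ 14.142, ∠ = arctan(10/10) ≈ 45.00°
pole (s+519): 519 + j10 → |·| = √(519²+10²) = √269461 ≈ 519.1, ∠ = arctan(10/519) ≈ 1.10°
|L| = 2 · 14.142 / 519.1 ≈ 0.054487
Gain = 20 log₁₀(0.054487) ≈ -25.27 dB

-25.3 dB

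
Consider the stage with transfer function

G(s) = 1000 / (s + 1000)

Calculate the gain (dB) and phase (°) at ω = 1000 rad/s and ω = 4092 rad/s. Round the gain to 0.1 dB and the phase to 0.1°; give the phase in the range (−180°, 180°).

Substitute s = j1000:
Numerator: 1000 = 1000 + j0
Denominator: (j1000) + 1000 = 1000 + j1000
|N| = √(1000² + 0²) ≈ 1000, ∠N ≈ 0.00°
|D| = √(1000² + 1000²) ≈ 1414.2, ∠D ≈ 45.00°
|G| = 1000 / 1414.2 ≈ 0.70711
Gain = 20 log₁₀(0.70711) ≈ -3.01 dB
∠G = 0.00° − 45.00° = -45.00°

Substitute s = j4092:
Numerator: 1000 = 1000 + j0
Denominator: (j4092) + 1000 = 1000 + j4092
|N| = √(1000² + 0²) ≈ 1000, ∠N ≈ 0.00°
|D| = √(1000² + 4092²) ≈ 4212.4, ∠D ≈ 76.27°
|G| = 1000 / 4212.4 ≈ 0.23739
Gain = 20 log₁₀(0.23739) ≈ -12.49 dB
∠G = 0.00° − 76.27° = -76.27°

ω = 1000: -3.0 dB, -45.0°; ω = 4092: -12.5 dB, -76.3°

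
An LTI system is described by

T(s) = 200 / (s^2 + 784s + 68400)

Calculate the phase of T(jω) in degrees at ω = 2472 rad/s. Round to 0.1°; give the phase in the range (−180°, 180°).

-162.2°

Substitute s = j2472:
Numerator: 200 = 200 + j0
Denominator: (j2472)^2 + 784(j2472) + 68400 = -6042384 + j1938048
|N| = √(200² + 0²) ≈ 200, ∠N ≈ 0.00°
|D| = √(6042384² + 1938048²) ≈ 6.3456e+06, ∠D ≈ 162.22°
∠T = 0.00° − 162.22° = -162.22°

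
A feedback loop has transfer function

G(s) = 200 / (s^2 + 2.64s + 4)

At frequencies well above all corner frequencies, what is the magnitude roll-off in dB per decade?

Each pole contributes −20 dB/decade at high frequency; each zero contributes +20 dB/decade.
Net: 0 zero(s) − 2 pole(s) → -40 dB/decade.

-40 dB/decade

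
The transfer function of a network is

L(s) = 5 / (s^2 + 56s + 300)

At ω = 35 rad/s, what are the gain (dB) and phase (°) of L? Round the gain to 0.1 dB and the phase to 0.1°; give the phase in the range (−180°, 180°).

Substitute s = j35:
Numerator: 5 = 5 + j0
Denominator: (j35)^2 + 56(j35) + 300 = -925 + j1960
|N| = √(5² + 0²) ≈ 5, ∠N ≈ 0.00°
|D| = √(925² + 1960²) ≈ 2167.3, ∠D ≈ 115.26°
|L| = 5 / 2167.3 ≈ 0.002307
Gain = 20 log₁₀(0.002307) ≈ -52.74 dB
∠L = 0.00° − 115.26° = -115.26°

-52.7 dB, -115.3°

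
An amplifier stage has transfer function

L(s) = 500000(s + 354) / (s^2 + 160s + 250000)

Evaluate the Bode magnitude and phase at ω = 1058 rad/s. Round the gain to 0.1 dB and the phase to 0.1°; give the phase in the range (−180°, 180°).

At s = jω = j1058:
zero (s+354): 354 + j1058 → |·| = √(354²+1058²) = √1244680 ≈ 1115.7, ∠ = arctan(1058/354) ≈ 71.50°
quadratic: (j1058)² + 160·j1058 + 250000 = -869364 + j169280 → |·| ≈ 8.8569e+05, ∠ ≈ 168.98°
|L| = 500000 · 1115.7 / 8.8569e+05 ≈ 629.85
Gain = 20 log₁₀(629.85) ≈ 55.98 dB
∠L = 71.50° − 168.98° = -97.48°

56.0 dB, -97.5°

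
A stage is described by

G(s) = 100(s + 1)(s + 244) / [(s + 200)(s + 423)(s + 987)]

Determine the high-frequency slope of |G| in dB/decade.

-20 dB/decade

Each pole contributes −20 dB/decade at high frequency; each zero contributes +20 dB/decade.
Net: 2 zero(s) − 3 pole(s) → -20 dB/decade.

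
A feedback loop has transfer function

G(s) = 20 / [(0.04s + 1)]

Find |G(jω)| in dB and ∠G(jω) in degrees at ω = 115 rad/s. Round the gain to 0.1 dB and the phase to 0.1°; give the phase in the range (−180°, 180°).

12.6 dB, -77.7°

At ω = 115 rad/s:
pole (1 + j115·0.04) = 1 + j4.6 → |·| ≈ 4.7074, ∠ ≈ 77.74°
|G| = 20 · 1 / (4.7074) ≈ 4.2486
Gain = 20 log₁₀(4.2486) ≈ 12.56 dB
∠G = (0°) − (77.74°) = -77.74°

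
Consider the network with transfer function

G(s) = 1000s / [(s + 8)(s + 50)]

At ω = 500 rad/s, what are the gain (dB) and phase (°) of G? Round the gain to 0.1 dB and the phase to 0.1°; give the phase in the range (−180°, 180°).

At s = jω = j500:
zero at origin: s = j500 → |·| = 500, ∠ = 90.00°
pole (s+8): 8 + j500 → |·| = √(8²+500²) = √250064 ≈ 500.06, ∠ = arctan(500/8) ≈ 89.08°
pole (s+50): 50 + j500 → |·| = √(50²+500²) = √252500 ≈ 502.49, ∠ = arctan(500/50) ≈ 84.29°
|G| = 1000 · 500 / 2.5128e+05 ≈ 1.9898
Gain = 20 log₁₀(1.9898) ≈ 5.98 dB
∠G = 90.00° − 173.37° = -83.37°

6.0 dB, -83.4°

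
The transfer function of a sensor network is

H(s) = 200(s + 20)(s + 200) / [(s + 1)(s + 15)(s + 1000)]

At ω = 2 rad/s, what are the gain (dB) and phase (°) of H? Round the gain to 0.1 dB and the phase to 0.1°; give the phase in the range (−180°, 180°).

At s = jω = j2:
zero (s+20): 20 + j2 → |·| = √(20²+2²) = √404 ≈ 20.1, ∠ = arctan(2/20) ≈ 5.71°
zero (s+200): 200 + j2 → |·| = √(200²+2²) = √40004 ≈ 200.01, ∠ = arctan(2/200) ≈ 0.57°
pole (s+1): 1 + j2 → |·| = √(1²+2²) = √5 ≈ 2.2361, ∠ = arctan(2/1) ≈ 63.43°
pole (s+15): 15 + j2 → |·| = √(15²+2²) = √229 ≈ 15.133, ∠ = arctan(2/15) ≈ 7.59°
pole (s+1000): 1000 + j2 → |·| = √(1000²+2²) = √1000004 ≈ 1000, ∠ = arctan(2/1000) ≈ 0.11°
|H| = 200 · 4020.2 / 33839 ≈ 23.761
Gain = 20 log₁₀(23.761) ≈ 27.52 dB
∠H = 6.28° − 71.13° = -64.85°

27.5 dB, -64.9°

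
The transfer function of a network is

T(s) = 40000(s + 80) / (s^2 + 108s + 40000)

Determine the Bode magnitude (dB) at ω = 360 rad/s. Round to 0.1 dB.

43.6 dB

At s = jω = j360:
zero (s+80): 80 + j360 → |·| = √(80²+360²) = √136000 ≈ 368.78, ∠ = arctan(360/80) ≈ 77.47°
quadratic: (j360)² + 108·j360 + 40000 = -89600 + j38880 → |·| ≈ 97672, ∠ ≈ 156.54°
|T| = 40000 · 368.78 / 97672 ≈ 151.03
Gain = 20 log₁₀(151.03) ≈ 43.58 dB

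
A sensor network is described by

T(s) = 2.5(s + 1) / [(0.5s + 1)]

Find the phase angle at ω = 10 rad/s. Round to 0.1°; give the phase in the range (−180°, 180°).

At ω = 10 rad/s:
zero (1 + j10·1) = 1 + j10 → |·| ≈ 10.05, ∠ ≈ 84.29°
pole (1 + j10·0.5) = 1 + j5 → |·| ≈ 5.099, ∠ ≈ 78.69°
∠T = (84.29°) − (78.69°) = 5.60°

5.6°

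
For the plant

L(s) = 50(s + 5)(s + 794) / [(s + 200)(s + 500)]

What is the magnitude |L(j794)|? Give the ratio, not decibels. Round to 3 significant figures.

At s = jω = j794:
zero (s+5): 5 + j794 → |·| = √(5²+794²) = √630461 ≈ 794.02, ∠ = arctan(794/5) ≈ 89.64°
zero (s+794): 794 + j794 → |·| = √(794²+794²) = √1260872 ≈ 1122.9, ∠ = arctan(794/794) ≈ 45.00°
pole (s+200): 200 + j794 → |·| = √(200²+794²) = √670436 ≈ 818.8, ∠ = arctan(794/200) ≈ 75.86°
pole (s+500): 500 + j794 → |·| = √(500²+794²) = √880436 ≈ 938.32, ∠ = arctan(794/500) ≈ 57.80°
|L| = 50 · 8.9161e+05 / 7.683e+05 ≈ 58.025

58.0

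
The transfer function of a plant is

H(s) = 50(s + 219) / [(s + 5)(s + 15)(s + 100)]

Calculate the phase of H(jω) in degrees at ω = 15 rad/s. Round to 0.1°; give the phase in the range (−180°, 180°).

-121.2°

At s = jω = j15:
zero (s+219): 219 + j15 → |·| = √(219²+15²) = √48186 ≈ 219.51, ∠ = arctan(15/219) ≈ 3.92°
pole (s+5): 5 + j15 → |·| = √(5²+15²) = √250 ≈ 15.811, ∠ = arctan(15/5) ≈ 71.57°
pole (s+15): 15 + j15 → |·| = √(15²+15²) = √450 ≈ 21.213, ∠ = arctan(15/15) ≈ 45.00°
pole (s+100): 100 + j15 → |·| = √(100²+15²) = √10225 ≈ 101.12, ∠ = arctan(15/100) ≈ 8.53°
∠H = 3.92° − 125.10° = -121.18°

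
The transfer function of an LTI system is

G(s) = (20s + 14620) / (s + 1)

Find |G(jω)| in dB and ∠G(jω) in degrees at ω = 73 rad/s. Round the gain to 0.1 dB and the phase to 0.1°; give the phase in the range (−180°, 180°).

46.1 dB, -83.5°

Substitute s = j73:
Numerator: 20(j73) + 14620 = 14620 + j1460
Denominator: (j73) + 1 = 1 + j73
|N| = √(14620² + 1460²) ≈ 14693, ∠N ≈ 5.70°
|D| = √(1² + 73²) ≈ 73.007, ∠D ≈ 89.22°
|G| = 14693 / 73.007 ≈ 201.25
Gain = 20 log₁₀(201.25) ≈ 46.07 dB
∠G = 5.70° − 89.22° = -83.52°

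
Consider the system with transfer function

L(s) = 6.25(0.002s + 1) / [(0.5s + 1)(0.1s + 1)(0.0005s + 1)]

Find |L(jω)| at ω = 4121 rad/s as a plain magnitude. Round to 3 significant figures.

2.67e-05

At ω = 4121 rad/s:
zero (1 + j4121·0.002) = 1 + j8.242 → |·| ≈ 8.3024, ∠ ≈ 83.08°
pole (1 + j4121·0.5) = 1 + j2060.5 → |·| ≈ 2060.5, ∠ ≈ 89.97°
pole (1 + j4121·0.1) = 1 + j412.1 → |·| ≈ 412.1, ∠ ≈ 89.86°
pole (1 + j4121·0.0005) = 1 + j2.0605 → |·| ≈ 2.2903, ∠ ≈ 64.11°
|L| = 6.25 · 8.3024 / (2060.5 · 412.1 · 2.2903) ≈ 2.6682e-05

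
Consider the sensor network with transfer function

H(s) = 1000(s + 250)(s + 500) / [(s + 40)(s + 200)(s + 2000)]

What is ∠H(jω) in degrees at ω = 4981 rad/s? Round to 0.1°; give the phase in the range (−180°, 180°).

At s = jω = j4981:
zero (s+250): 250 + j4981 → |·| = √(250²+4981²) = √24872861 ≈ 4987.3, ∠ = arctan(4981/250) ≈ 87.13°
zero (s+500): 500 + j4981 → |·| = √(500²+4981²) = √25060361 ≈ 5006, ∠ = arctan(4981/500) ≈ 84.27°
pole (s+40): 40 + j4981 → |·| = √(40²+4981²) = √24811961 ≈ 4981.2, ∠ = arctan(4981/40) ≈ 89.54°
pole (s+200): 200 + j4981 → |·| = √(200²+4981²) = √24850361 ≈ 4985, ∠ = arctan(4981/200) ≈ 87.70°
pole (s+2000): 2000 + j4981 → |·| = √(2000²+4981²) = √28810361 ≈ 5367.5, ∠ = arctan(4981/2000) ≈ 68.12°
∠H = 171.40° − 245.36° = -73.96°

-74.0°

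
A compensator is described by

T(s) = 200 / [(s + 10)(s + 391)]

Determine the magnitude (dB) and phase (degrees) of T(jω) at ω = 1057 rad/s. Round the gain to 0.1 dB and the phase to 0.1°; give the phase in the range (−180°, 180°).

-75.5 dB, -159.2°

At s = jω = j1057:
pole (s+10): 10 + j1057 → |·| = √(10²+1057²) = √1117349 ≈ 1057, ∠ = arctan(1057/10) ≈ 89.46°
pole (s+391): 391 + j1057 → |·| = √(391²+1057²) = √1270130 ≈ 1127, ∠ = arctan(1057/391) ≈ 69.70°
|T| = 200 / 1.1912e+06 ≈ 0.0001679
Gain = 20 log₁₀(0.0001679) ≈ -75.50 dB
∠T = 0.00° − 159.16° = -159.16°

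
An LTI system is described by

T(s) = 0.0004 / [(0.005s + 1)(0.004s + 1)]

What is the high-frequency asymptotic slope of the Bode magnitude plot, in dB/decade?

Each pole contributes −20 dB/decade at high frequency; each zero contributes +20 dB/decade.
Net: 0 zero(s) − 2 pole(s) → -40 dB/decade.

-40 dB/decade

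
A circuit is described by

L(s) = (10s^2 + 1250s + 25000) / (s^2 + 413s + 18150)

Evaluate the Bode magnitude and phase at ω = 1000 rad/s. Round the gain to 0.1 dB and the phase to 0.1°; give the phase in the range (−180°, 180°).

19.5 dB, 15.7°

Substitute s = j1000:
Numerator: 10(j1000)^2 + 1250(j1000) + 25000 = -9975000 + j1250000
Denominator: (j1000)^2 + 413(j1000) + 18150 = -981850 + j413000
|N| = √(9975000² + 1250000²) ≈ 1.0053e+07, ∠N ≈ 172.86°
|D| = √(981850² + 413000²) ≈ 1.0652e+06, ∠D ≈ 157.19°
|L| = 1.0053e+07 / 1.0652e+06 ≈ 9.4377
Gain = 20 log₁₀(9.4377) ≈ 19.50 dB
∠L = 172.86° − 157.19° = 15.67°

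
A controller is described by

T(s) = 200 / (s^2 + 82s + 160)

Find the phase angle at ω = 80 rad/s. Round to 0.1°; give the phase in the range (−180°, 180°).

-133.6°

Substitute s = j80:
Numerator: 200 = 200 + j0
Denominator: (j80)^2 + 82(j80) + 160 = -6240 + j6560
|N| = √(200² + 0²) ≈ 200, ∠N ≈ 0.00°
|D| = √(6240² + 6560²) ≈ 9053.8, ∠D ≈ 133.57°
∠T = 0.00° − 133.57° = -133.57°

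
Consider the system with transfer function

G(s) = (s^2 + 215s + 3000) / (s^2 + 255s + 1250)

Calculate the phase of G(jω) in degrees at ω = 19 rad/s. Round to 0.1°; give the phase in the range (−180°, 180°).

-22.5°

Substitute s = j19:
Numerator: (j19)^2 + 215(j19) + 3000 = 2639 + j4085
Denominator: (j19)^2 + 255(j19) + 1250 = 889 + j4845
|N| = √(2639² + 4085²) ≈ 4863.3, ∠N ≈ 57.14°
|D| = √(889² + 4845²) ≈ 4925.9, ∠D ≈ 79.60°
∠G = 57.14° − 79.60° = -22.46°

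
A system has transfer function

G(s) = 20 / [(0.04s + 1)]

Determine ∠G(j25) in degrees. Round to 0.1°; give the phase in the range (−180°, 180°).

At ω = 25 rad/s:
pole (1 + j25·0.04) = 1 + j1 → |·| ≈ 1.4142, ∠ ≈ 45.00°
∠G = (0°) − (45.00°) = -45.00°

-45.0°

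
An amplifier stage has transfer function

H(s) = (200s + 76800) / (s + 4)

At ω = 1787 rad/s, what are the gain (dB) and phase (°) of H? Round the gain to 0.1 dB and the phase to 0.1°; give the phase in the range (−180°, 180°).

Substitute s = j1787:
Numerator: 200(j1787) + 76800 = 76800 + j357400
Denominator: (j1787) + 4 = 4 + j1787
|N| = √(76800² + 357400²) ≈ 3.6556e+05, ∠N ≈ 77.87°
|D| = √(4² + 1787²) ≈ 1787, ∠D ≈ 89.87°
|H| = 3.6556e+05 / 1787 ≈ 204.57
Gain = 20 log₁₀(204.57) ≈ 46.22 dB
∠H = 77.87° − 89.87° = -12.00°

46.2 dB, -12.0°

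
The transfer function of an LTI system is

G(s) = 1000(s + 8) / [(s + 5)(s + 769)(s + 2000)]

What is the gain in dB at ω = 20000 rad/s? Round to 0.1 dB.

At s = jω = j20000:
zero (s+8): 8 + j20000 → |·| = √(8²+20000²) = √400000064 ≈ 20000, ∠ = arctan(20000/8) ≈ 89.98°
pole (s+5): 5 + j20000 → |·| = √(5²+20000²) = √400000025 ≈ 20000, ∠ = arctan(20000/5) ≈ 89.99°
pole (s+769): 769 + j20000 → |·| = √(769²+20000²) = √400591361 ≈ 20015, ∠ = arctan(20000/769) ≈ 87.80°
pole (s+2000): 2000 + j20000 → |·| = √(2000²+20000²) = √404000000 ≈ 20100, ∠ = arctan(20000/2000) ≈ 84.29°
|G| = 1000 · 20000 / 8.046e+12 ≈ 2.4857e-06
Gain = 20 log₁₀(2.4857e-06) ≈ -112.09 dB

-112.1 dB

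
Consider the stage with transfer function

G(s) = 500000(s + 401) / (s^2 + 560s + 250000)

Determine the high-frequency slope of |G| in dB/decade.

Each pole contributes −20 dB/decade at high frequency; each zero contributes +20 dB/decade.
Net: 1 zero(s) − 2 pole(s) → -20 dB/decade.

-20 dB/decade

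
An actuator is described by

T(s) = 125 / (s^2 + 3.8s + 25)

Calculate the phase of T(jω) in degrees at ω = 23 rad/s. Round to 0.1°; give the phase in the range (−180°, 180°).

-170.2°

At s = jω = j23:
quadratic: (j23)² + 3.8·j23 + 25 = -504 + j87.4 → |·| ≈ 511.52, ∠ ≈ 170.16°
∠T = 0.00° − 170.16° = -170.16°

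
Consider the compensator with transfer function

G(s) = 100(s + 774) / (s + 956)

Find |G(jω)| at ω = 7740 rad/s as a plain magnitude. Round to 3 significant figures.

99.7

At s = jω = j7740:
zero (s+774): 774 + j7740 → |·| = √(774²+7740²) = √60506676 ≈ 7778.6, ∠ = arctan(7740/774) ≈ 84.29°
pole (s+956): 956 + j7740 → |·| = √(956²+7740²) = √60821536 ≈ 7798.8, ∠ = arctan(7740/956) ≈ 82.96°
|G| = 100 · 7778.6 / 7798.8 ≈ 99.741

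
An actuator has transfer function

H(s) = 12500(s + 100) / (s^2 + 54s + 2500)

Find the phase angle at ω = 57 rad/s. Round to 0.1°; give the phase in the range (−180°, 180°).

At s = jω = j57:
zero (s+100): 100 + j57 → |·| = √(100²+57²) = √13249 ≈ 115.1, ∠ = arctan(57/100) ≈ 29.68°
quadratic: (j57)² + 54·j57 + 2500 = -749 + j3078 → |·| ≈ 3167.8, ∠ ≈ 103.68°
∠H = 29.68° − 103.68° = -74.00°

-74.0°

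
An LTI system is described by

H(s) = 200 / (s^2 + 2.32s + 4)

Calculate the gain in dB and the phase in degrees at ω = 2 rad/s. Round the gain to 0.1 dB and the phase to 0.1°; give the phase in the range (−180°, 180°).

32.7 dB, -90.0°

At s = jω = j2:
quadratic: (j2)² + 2.32·j2 + 4 = 0 + j4.64 → |·| ≈ 4.64, ∠ ≈ 90.00°
|H| = 200 / 4.64 ≈ 43.103
Gain = 20 log₁₀(43.103) ≈ 32.69 dB
∠H = 0.00° − 90.00° = -90.00°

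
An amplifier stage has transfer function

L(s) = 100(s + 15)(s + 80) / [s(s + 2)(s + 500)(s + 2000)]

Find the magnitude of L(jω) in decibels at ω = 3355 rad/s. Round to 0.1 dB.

At s = jω = j3355:
zero (s+15): 15 + j3355 → |·| = √(15²+3355²) = √11256250 ≈ 3355, ∠ = arctan(3355/15) ≈ 89.74°
zero (s+80): 80 + j3355 → |·| = √(80²+3355²) = √11262425 ≈ 3356, ∠ = arctan(3355/80) ≈ 88.63°
pole (s+2): 2 + j3355 → |·| = √(2²+3355²) = √11256029 ≈ 3355, ∠ = arctan(3355/2) ≈ 89.97°
pole (s+500): 500 + j3355 → |·| = √(500²+3355²) = √11506025 ≈ 3392.1, ∠ = arctan(3355/500) ≈ 81.52°
pole (s+2000): 2000 + j3355 → |·| = √(2000²+3355²) = √15256025 ≈ 3905.9, ∠ = arctan(3355/2000) ≈ 59.20°
pole at origin: |s| = 3355, ∠ = 90.00° (in denominator)
|L| = 100 · 1.1259e+07 / 1.4913e+14 ≈ 7.5498e-06
Gain = 20 log₁₀(7.5498e-06) ≈ -102.44 dB

-102.4 dB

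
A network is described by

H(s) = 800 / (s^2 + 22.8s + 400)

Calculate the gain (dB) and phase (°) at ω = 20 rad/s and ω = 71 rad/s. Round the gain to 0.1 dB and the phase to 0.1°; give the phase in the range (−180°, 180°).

At s = jω = j20:
quadratic: (j20)² + 22.8·j20 + 400 = 0 + j456 → |·| ≈ 456, ∠ ≈ 90.00°
|H| = 800 / 456 ≈ 1.7544
Gain = 20 log₁₀(1.7544) ≈ 4.88 dB
∠H = 0.00° − 90.00° = -90.00°

At s = jω = j71:
quadratic: (j71)² + 22.8·j71 + 400 = -4641 + j1618.8 → |·| ≈ 4915.2, ∠ ≈ 160.77°
|H| = 800 / 4915.2 ≈ 0.16276
Gain = 20 log₁₀(0.16276) ≈ -15.77 dB
∠H = 0.00° − 160.77° = -160.77°

ω = 20: 4.9 dB, -90.0°; ω = 71: -15.8 dB, -160.8°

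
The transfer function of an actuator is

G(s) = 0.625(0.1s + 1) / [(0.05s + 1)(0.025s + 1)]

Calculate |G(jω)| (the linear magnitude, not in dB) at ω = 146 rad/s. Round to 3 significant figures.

At ω = 146 rad/s:
zero (1 + j146·0.1) = 1 + j14.6 → |·| ≈ 14.634, ∠ ≈ 86.08°
pole (1 + j146·0.05) = 1 + j7.3 → |·| ≈ 7.3682, ∠ ≈ 82.20°
pole (1 + j146·0.025) = 1 + j3.65 → |·| ≈ 3.7845, ∠ ≈ 74.68°
|G| = 0.625 · 14.634 / (7.3682 · 3.7845) ≈ 0.328

0.328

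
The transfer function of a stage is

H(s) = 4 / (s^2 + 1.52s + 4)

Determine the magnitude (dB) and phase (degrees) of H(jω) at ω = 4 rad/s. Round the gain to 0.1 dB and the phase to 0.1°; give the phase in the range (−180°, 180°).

At s = jω = j4:
quadratic: (j4)² + 1.52·j4 + 4 = -12 + j6.08 → |·| ≈ 13.452, ∠ ≈ 153.13°
|H| = 4 / 13.452 ≈ 0.29735
Gain = 20 log₁₀(0.29735) ≈ -10.53 dB
∠H = 0.00° − 153.13° = -153.13°

-10.5 dB, -153.1°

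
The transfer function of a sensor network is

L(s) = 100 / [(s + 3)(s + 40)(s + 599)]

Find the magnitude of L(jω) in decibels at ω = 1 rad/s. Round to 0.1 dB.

At s = jω = j1:
pole (s+3): 3 + j1 → |·| = √(3²+1²) = √10 ≈ 3.1623, ∠ = arctan(1/3) ≈ 18.43°
pole (s+40): 40 + j1 → |·| = √(40²+1²) = √1601 ≈ 40.012, ∠ = arctan(1/40) ≈ 1.43°
pole (s+599): 599 + j1 → |·| = √(599²+1²) = √358802 ≈ 599, ∠ = arctan(1/599) ≈ 0.10°
|L| = 100 / 75791 ≈ 0.0013194
Gain = 20 log₁₀(0.0013194) ≈ -57.59 dB

-57.6 dB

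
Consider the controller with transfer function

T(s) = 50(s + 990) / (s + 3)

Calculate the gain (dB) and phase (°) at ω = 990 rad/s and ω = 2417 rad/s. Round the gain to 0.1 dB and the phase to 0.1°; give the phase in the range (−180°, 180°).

ω = 990: 37.0 dB, -44.8°; ω = 2417: 34.7 dB, -22.2°

At s = jω = j990:
zero (s+990): 990 + j990 → |·| = √(990²+990²) = √1960200 ≈ 1400.1, ∠ = arctan(990/990) ≈ 45.00°
pole (s+3): 3 + j990 → |·| = √(3²+990²) = √980109 ≈ 990, ∠ = arctan(990/3) ≈ 89.83°
|T| = 50 · 1400.1 / 990 ≈ 70.712
Gain = 20 log₁₀(70.712) ≈ 36.99 dB
∠T = 45.00° − 89.83° = -44.83°

At s = jω = j2417:
zero (s+990): 990 + j2417 → |·| = √(990²+2417²) = √6821989 ≈ 2611.9, ∠ = arctan(2417/990) ≈ 67.73°
pole (s+3): 3 + j2417 → |·| = √(3²+2417²) = √5841898 ≈ 2417, ∠ = arctan(2417/3) ≈ 89.93°
|T| = 50 · 2611.9 / 2417 ≈ 54.032
Gain = 20 log₁₀(54.032) ≈ 34.65 dB
∠T = 67.73° − 89.93° = -22.20°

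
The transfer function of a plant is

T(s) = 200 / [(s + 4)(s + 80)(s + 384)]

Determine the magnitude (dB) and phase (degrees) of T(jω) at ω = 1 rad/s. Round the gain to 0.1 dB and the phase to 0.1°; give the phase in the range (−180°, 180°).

-56.0 dB, -14.9°

At s = jω = j1:
pole (s+4): 4 + j1 → |·| = √(4²+1²) = √17 ≈ 4.1231, ∠ = arctan(1/4) ≈ 14.04°
pole (s+80): 80 + j1 → |·| = √(80²+1²) = √6401 ≈ 80.006, ∠ = arctan(1/80) ≈ 0.72°
pole (s+384): 384 + j1 → |·| = √(384²+1²) = √147457 ≈ 384, ∠ = arctan(1/384) ≈ 0.15°
|T| = 200 / 1.2667e+05 ≈ 0.0015789
Gain = 20 log₁₀(0.0015789) ≈ -56.03 dB
∠T = 0.00° − 14.91° = -14.91°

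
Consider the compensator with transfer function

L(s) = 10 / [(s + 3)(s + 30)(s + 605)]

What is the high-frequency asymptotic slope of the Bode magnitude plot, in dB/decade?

-60 dB/decade

Each pole contributes −20 dB/decade at high frequency; each zero contributes +20 dB/decade.
Net: 0 zero(s) − 3 pole(s) → -60 dB/decade.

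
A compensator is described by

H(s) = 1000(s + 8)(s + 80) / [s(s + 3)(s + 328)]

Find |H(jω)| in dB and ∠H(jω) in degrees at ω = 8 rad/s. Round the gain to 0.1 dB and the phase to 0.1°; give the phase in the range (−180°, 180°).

32.2 dB, -110.1°

At s = jω = j8:
zero (s+8): 8 + j8 → |·| = √(8²+8²) = √128 ≈ 11.314, ∠ = arctan(8/8) ≈ 45.00°
zero (s+80): 80 + j8 → |·| = √(80²+8²) = √6464 ≈ 80.399, ∠ = arctan(8/80) ≈ 5.71°
pole (s+3): 3 + j8 → |·| = √(3²+8²) = √73 ≈ 8.544, ∠ = arctan(8/3) ≈ 69.44°
pole (s+328): 328 + j8 → |·| = √(328²+8²) = √107648 ≈ 328.1, ∠ = arctan(8/328) ≈ 1.40°
pole at origin: |s| = 8, ∠ = 90.00° (in denominator)
|H| = 1000 · 909.63 / 22426 ≈ 40.561
Gain = 20 log₁₀(40.561) ≈ 32.16 dB
∠H = 50.71° − 160.84° = -110.13°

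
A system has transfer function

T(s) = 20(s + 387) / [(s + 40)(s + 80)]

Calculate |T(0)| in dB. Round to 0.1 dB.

T(0) = 20·387 / (40·80) ≈ 2.4188
20 log₁₀(2.4188) ≈ 7.67 dB

7.7 dB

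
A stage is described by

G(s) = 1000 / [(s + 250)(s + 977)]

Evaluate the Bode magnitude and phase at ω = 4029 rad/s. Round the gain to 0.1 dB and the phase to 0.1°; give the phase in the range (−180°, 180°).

-84.5 dB, -162.8°

At s = jω = j4029:
pole (s+250): 250 + j4029 → |·| = √(250²+4029²) = √16295341 ≈ 4036.7, ∠ = arctan(4029/250) ≈ 86.45°
pole (s+977): 977 + j4029 → |·| = √(977²+4029²) = √17187370 ≈ 4145.8, ∠ = arctan(4029/977) ≈ 76.37°
|G| = 1000 / 1.6735e+07 ≈ 5.9755e-05
Gain = 20 log₁₀(5.9755e-05) ≈ -84.47 dB
∠G = 0.00° − 162.82° = -162.82°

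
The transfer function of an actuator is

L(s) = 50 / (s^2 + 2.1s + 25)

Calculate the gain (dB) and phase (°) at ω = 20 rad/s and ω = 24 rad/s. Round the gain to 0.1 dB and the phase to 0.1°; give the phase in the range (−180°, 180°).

ω = 20: -17.6 dB, -173.6°; ω = 24: -20.9 dB, -174.8°

At s = jω = j20:
quadratic: (j20)² + 2.1·j20 + 25 = -375 + j42 → |·| ≈ 377.34, ∠ ≈ 173.61°
|L| = 50 / 377.34 ≈ 0.13251
Gain = 20 log₁₀(0.13251) ≈ -17.56 dB
∠L = 0.00° − 173.61° = -173.61°

At s = jω = j24:
quadratic: (j24)² + 2.1·j24 + 25 = -551 + j50.4 → |·| ≈ 553.3, ∠ ≈ 174.77°
|L| = 50 / 553.3 ≈ 0.090367
Gain = 20 log₁₀(0.090367) ≈ -20.88 dB
∠L = 0.00° − 174.77° = -174.77°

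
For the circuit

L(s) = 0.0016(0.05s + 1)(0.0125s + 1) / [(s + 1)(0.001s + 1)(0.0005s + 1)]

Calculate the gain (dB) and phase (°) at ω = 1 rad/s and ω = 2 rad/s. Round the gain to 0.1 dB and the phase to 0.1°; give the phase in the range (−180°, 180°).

ω = 1: -58.9 dB, -41.5°; ω = 2: -62.9 dB, -56.5°

At ω = 1 rad/s:
zero (1 + j1·0.05) = 1 + j0.05 → |·| ≈ 1.0012, ∠ ≈ 2.86°
zero (1 + j1·0.0125) = 1 + j0.0125 → |·| ≈ 1.0001, ∠ ≈ 0.72°
pole (1 + j1·1) = 1 + j1 → |·| ≈ 1.4142, ∠ ≈ 45.00°
pole (1 + j1·0.001) = 1 + j0.001 → |·| ≈ 1, ∠ ≈ 0.06°
pole (1 + j1·0.0005) = 1 + j0.0005 → |·| ≈ 1, ∠ ≈ 0.03°
|L| = 0.0016 · 1.0012 · 1.0001 / (1.4142 · 1 · 1) ≈ 0.0011329
Gain = 20 log₁₀(0.0011329) ≈ -58.92 dB
∠L = (2.86° + 0.72°) − (45.00° + 0.06° + 0.03°) = -41.51°

At ω = 2 rad/s:
zero (1 + j2·0.05) = 1 + j0.1 → |·| ≈ 1.005, ∠ ≈ 5.71°
zero (1 + j2·0.0125) = 1 + j0.025 → |·| ≈ 1.0003, ∠ ≈ 1.43°
pole (1 + j2·1) = 1 + j2 → |·| ≈ 2.2361, ∠ ≈ 63.43°
pole (1 + j2·0.001) = 1 + j0.002 → |·| ≈ 1, ∠ ≈ 0.11°
pole (1 + j2·0.0005) = 1 + j0.001 → |·| ≈ 1, ∠ ≈ 0.06°
|L| = 0.0016 · 1.005 · 1.0003 / (2.2361 · 1 · 1) ≈ 0.00071932
Gain = 20 log₁₀(0.00071932) ≈ -62.86 dB
∠L = (5.71° + 1.43°) − (63.43° + 0.11° + 0.06°) = -56.46°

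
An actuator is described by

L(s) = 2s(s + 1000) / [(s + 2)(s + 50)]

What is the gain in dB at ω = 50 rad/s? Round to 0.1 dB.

At s = jω = j50:
zero (s+1000): 1000 + j50 → |·| = √(1000²+50²) = √1002500 ≈ 1001.2, ∠ = arctan(50/1000) ≈ 2.86°
zero at origin: s = j50 → |·| = 50, ∠ = 90.00°
pole (s+2): 2 + j50 → |·| = √(2²+50²) = √2504 ≈ 50.04, ∠ = arctan(50/2) ≈ 87.71°
pole (s+50): 50 + j50 → |·| = √(50²+50²) = √5000 ≈ 70.711, ∠ = arctan(50/50) ≈ 45.00°
|L| = 2 · 50060 / 3538.4 ≈ 28.295
Gain = 20 log₁₀(28.295) ≈ 29.03 dB

29.0 dB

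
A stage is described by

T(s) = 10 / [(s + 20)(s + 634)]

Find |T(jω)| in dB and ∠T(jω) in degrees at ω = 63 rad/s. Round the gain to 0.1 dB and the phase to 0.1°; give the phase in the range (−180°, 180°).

-72.5 dB, -78.1°

At s = jω = j63:
pole (s+20): 20 + j63 → |·| = √(20²+63²) = √4369 ≈ 66.098, ∠ = arctan(63/20) ≈ 72.39°
pole (s+634): 634 + j63 → |·| = √(634²+63²) = √405925 ≈ 637.12, ∠ = arctan(63/634) ≈ 5.67°
|T| = 10 / 42112 ≈ 0.00023746
Gain = 20 log₁₀(0.00023746) ≈ -72.49 dB
∠T = 0.00° − 78.06° = -78.06°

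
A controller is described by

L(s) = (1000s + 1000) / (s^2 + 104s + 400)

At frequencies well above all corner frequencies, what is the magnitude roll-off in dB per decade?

-20 dB/decade

Each pole contributes −20 dB/decade at high frequency; each zero contributes +20 dB/decade.
Net: 1 zero(s) − 2 pole(s) → -20 dB/decade.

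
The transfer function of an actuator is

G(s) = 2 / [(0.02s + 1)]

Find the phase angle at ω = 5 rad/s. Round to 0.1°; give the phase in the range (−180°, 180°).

At ω = 5 rad/s:
pole (1 + j5·0.02) = 1 + j0.1 → |·| ≈ 1.005, ∠ ≈ 5.71°
∠G = (0°) − (5.71°) = -5.71°

-5.7°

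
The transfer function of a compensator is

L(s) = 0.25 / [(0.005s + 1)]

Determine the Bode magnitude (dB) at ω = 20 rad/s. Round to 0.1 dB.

-12.1 dB

At ω = 20 rad/s:
pole (1 + j20·0.005) = 1 + j0.1 → |·| ≈ 1.005, ∠ ≈ 5.71°
|L| = 0.25 · 1 / (1.005) ≈ 0.24876
Gain = 20 log₁₀(0.24876) ≈ -12.08 dB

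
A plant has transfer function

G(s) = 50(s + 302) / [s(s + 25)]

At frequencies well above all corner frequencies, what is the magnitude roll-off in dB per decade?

Each pole contributes −20 dB/decade at high frequency; each zero contributes +20 dB/decade.
Net: 1 zero(s) − 2 pole(s) → -20 dB/decade.

-20 dB/decade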